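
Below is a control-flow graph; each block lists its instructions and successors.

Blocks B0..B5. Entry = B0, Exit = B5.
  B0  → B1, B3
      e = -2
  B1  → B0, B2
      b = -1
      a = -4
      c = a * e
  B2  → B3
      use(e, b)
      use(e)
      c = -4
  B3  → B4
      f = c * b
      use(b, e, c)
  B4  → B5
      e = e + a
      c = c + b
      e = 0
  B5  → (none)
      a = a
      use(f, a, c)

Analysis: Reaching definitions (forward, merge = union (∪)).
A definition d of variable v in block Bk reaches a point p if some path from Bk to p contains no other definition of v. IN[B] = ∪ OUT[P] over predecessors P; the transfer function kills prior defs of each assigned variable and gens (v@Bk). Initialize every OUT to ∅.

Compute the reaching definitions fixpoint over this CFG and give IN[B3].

Answer: {a@B1, b@B1, c@B1, c@B2, e@B0}

Derivation:
Per-block solution:
  B0: | IN={a@B1, b@B1, c@B1, e@B0} | OUT={a@B1, b@B1, c@B1, e@B0}
  B1: | IN={a@B1, b@B1, c@B1, e@B0} | OUT={a@B1, b@B1, c@B1, e@B0}
  B2: | IN={a@B1, b@B1, c@B1, e@B0} | OUT={a@B1, b@B1, c@B2, e@B0}
  B3: | IN={a@B1, b@B1, c@B1, c@B2, e@B0} | OUT={a@B1, b@B1, c@B1, c@B2, e@B0, f@B3}
  B4: | IN={a@B1, b@B1, c@B1, c@B2, e@B0, f@B3} | OUT={a@B1, b@B1, c@B4, e@B4, f@B3}
  B5: | IN={a@B1, b@B1, c@B4, e@B4, f@B3} | OUT={a@B5, b@B1, c@B4, e@B4, f@B3}

Merge at B3: IN[B3] = OUT[B0] ⊔ OUT[B2] = {a@B1, b@B1, c@B1, c@B2, e@B0}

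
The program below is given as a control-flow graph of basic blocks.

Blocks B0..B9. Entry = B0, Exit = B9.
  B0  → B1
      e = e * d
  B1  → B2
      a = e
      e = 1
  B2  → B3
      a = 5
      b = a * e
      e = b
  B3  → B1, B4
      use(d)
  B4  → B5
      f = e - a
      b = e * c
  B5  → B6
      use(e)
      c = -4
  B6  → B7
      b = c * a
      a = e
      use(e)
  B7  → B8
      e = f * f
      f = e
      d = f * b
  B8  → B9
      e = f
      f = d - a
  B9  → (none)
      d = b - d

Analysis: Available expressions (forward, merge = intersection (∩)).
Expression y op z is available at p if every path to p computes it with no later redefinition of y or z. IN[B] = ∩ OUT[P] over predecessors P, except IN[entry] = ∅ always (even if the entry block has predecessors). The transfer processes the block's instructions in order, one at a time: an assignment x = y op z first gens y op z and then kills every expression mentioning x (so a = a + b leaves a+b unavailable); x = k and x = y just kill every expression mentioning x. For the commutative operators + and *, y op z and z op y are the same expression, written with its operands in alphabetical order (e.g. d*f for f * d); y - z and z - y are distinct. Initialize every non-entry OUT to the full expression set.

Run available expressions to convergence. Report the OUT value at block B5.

Answer: {e-a}

Trace:
Converged values:
  B0:   IN={}   OUT={}
  B1:   IN={}   OUT={}
  B2:   IN={}   OUT={}
  B3:   IN={}   OUT={}
  B4:   IN={}   OUT={c*e, e-a}
  B5:   IN={c*e, e-a}   OUT={e-a}
  B6:   IN={e-a}   OUT={}
  B7:   IN={}   OUT={b*f}
  B8:   IN={b*f}   OUT={d-a}
  B9:   IN={d-a}   OUT={}

Merge at B5: IN[B5] = OUT[B4] = {c*e, e-a}
Applying B5's transfer function to that IN value gives OUT[B5] (row B5 above).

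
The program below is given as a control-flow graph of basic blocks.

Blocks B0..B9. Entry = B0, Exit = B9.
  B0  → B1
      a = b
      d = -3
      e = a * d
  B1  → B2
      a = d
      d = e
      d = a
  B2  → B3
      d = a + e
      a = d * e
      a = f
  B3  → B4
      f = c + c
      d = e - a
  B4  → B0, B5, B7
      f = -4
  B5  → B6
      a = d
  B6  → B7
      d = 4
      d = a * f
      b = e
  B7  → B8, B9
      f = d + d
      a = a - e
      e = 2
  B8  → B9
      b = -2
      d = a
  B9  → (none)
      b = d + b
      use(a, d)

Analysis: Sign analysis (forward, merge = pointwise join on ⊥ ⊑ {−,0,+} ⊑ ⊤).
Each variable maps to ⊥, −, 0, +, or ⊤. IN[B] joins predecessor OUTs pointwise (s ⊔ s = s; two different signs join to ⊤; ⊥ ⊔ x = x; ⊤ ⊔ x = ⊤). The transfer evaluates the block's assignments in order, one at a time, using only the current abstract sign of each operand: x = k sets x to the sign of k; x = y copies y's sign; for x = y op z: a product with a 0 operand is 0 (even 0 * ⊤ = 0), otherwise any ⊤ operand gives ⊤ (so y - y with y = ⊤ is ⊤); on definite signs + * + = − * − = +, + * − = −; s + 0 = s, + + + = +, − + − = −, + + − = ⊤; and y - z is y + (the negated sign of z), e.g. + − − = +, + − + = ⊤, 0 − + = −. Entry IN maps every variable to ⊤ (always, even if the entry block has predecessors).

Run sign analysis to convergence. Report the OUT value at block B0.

Converged values:
  B0:  IN=(all ⊤)  OUT={d:-; rest ⊤}
  B1:  IN={d:-; rest ⊤}  OUT={a:-, d:-; rest ⊤}
  B2:  IN={a:-, d:-; rest ⊤}  OUT=(all ⊤)
  B3:  IN=(all ⊤)  OUT=(all ⊤)
  B4:  IN=(all ⊤)  OUT={f:-; rest ⊤}
  B5:  IN={f:-; rest ⊤}  OUT={f:-; rest ⊤}
  B6:  IN={f:-; rest ⊤}  OUT={f:-; rest ⊤}
  B7:  IN={f:-; rest ⊤}  OUT={e:+; rest ⊤}
  B8:  IN={e:+; rest ⊤}  OUT={b:-, e:+; rest ⊤}
  B9:  IN={e:+; rest ⊤}  OUT={e:+; rest ⊤}

Merge at B0 (entry node, so the boundary value (all ⊤) is joined with the incoming edge(s)): IN[B0] = (all ⊤) ⊔ OUT[B4] = {a: ⊤, b: ⊤, c: ⊤, d: ⊤, e: ⊤, f: ⊤}
Applying B0's transfer function to that IN value gives OUT[B0] (row B0 above).

Answer: {a: ⊤, b: ⊤, c: ⊤, d: -, e: ⊤, f: ⊤}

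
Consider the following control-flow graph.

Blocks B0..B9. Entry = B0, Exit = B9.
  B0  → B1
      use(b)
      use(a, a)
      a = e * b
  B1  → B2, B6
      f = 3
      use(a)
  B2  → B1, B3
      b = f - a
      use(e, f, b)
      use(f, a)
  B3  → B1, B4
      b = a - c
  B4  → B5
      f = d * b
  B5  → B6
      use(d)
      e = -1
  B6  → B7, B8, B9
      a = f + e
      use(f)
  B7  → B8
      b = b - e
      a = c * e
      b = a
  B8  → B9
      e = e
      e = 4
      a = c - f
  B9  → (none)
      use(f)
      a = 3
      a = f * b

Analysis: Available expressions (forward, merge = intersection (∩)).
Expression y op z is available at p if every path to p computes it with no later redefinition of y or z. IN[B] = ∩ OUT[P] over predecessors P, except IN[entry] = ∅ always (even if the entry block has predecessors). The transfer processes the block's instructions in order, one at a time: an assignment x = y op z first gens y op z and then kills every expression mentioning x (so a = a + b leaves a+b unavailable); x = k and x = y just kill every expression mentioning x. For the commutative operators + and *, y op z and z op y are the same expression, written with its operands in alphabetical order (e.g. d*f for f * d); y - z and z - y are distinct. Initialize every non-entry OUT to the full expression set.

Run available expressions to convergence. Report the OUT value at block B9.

Per-block solution:
  B0:  IN={}  OUT={b*e}
  B1:  IN={}  OUT={}
  B2:  IN={}  OUT={f-a}
  B3:  IN={f-a}  OUT={a-c, f-a}
  B4:  IN={a-c, f-a}  OUT={a-c, b*d}
  B5:  IN={a-c, b*d}  OUT={a-c, b*d}
  B6:  IN={}  OUT={e+f}
  B7:  IN={e+f}  OUT={c*e, e+f}
  B8:  IN={e+f}  OUT={c-f}
  B9:  IN={}  OUT={b*f}

Merge at B9: IN[B9] = OUT[B6] ∩ OUT[B8] = {}
Applying B9's transfer function to that IN value gives OUT[B9] (row B9 above).

Answer: {b*f}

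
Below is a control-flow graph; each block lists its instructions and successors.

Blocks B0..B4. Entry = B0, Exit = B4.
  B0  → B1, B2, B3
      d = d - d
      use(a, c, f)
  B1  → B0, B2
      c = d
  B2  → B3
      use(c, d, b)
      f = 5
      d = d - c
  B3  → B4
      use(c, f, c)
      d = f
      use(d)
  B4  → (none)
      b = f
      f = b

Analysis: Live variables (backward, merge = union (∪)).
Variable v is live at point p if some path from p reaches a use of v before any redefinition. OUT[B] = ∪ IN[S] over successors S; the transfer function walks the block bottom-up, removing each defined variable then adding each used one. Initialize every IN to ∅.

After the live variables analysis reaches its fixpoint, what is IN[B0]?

Fixpoint table:
  B0: | IN={a, b, c, d, f} | OUT={a, b, c, d, f}
  B1: | IN={a, b, d, f} | OUT={a, b, c, d, f}
  B2: | IN={b, c, d} | OUT={c, f}
  B3: | IN={c, f} | OUT={f}
  B4: | IN={f} | OUT={}

Merge at B0: OUT[B0] = IN[B1] ⊔ IN[B2] ⊔ IN[B3] = {a, b, c, d, f}
Applying B0's transfer function to that OUT value gives IN[B0] (row B0 above).

Answer: {a, b, c, d, f}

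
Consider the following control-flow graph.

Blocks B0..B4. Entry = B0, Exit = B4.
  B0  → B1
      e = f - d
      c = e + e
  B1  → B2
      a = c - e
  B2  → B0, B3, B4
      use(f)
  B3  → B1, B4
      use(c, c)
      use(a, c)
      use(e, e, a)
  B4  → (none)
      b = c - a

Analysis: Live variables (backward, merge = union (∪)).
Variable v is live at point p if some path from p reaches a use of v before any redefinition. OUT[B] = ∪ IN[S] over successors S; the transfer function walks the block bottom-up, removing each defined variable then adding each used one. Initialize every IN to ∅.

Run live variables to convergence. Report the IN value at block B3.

Answer: {a, c, d, e, f}

Working:
Converged values:
  B0:   IN={d, f}   OUT={c, d, e, f}
  B1:   IN={c, d, e, f}   OUT={a, c, d, e, f}
  B2:   IN={a, c, d, e, f}   OUT={a, c, d, e, f}
  B3:   IN={a, c, d, e, f}   OUT={a, c, d, e, f}
  B4:   IN={a, c}   OUT={}

Merge at B3: OUT[B3] = IN[B1] ⊔ IN[B4] = {a, c, d, e, f}
Applying B3's transfer function to that OUT value gives IN[B3] (row B3 above).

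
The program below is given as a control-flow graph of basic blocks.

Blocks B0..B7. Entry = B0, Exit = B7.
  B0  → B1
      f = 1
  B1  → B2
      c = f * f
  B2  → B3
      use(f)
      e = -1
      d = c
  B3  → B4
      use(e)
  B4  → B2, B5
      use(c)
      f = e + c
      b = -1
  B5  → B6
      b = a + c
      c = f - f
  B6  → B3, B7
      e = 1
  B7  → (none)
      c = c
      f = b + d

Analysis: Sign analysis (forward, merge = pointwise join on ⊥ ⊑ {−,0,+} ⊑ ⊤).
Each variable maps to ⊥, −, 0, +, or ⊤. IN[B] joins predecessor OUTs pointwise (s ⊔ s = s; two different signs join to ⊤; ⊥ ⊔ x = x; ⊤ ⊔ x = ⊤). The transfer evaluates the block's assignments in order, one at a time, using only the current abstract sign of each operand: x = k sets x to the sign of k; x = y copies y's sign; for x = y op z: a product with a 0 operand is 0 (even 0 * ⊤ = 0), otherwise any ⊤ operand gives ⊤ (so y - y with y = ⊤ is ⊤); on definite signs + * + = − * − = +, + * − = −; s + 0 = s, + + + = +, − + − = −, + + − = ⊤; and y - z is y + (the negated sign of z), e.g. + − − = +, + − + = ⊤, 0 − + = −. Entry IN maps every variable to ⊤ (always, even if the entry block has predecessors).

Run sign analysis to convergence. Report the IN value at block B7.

Converged values:
  B0: | IN=(all ⊤) | OUT={f:+; rest ⊤}
  B1: | IN={f:+; rest ⊤} | OUT={c:+, f:+; rest ⊤}
  B2: | IN=(all ⊤) | OUT={e:-; rest ⊤}
  B3: | IN=(all ⊤) | OUT=(all ⊤)
  B4: | IN=(all ⊤) | OUT={b:-; rest ⊤}
  B5: | IN={b:-; rest ⊤} | OUT=(all ⊤)
  B6: | IN=(all ⊤) | OUT={e:+; rest ⊤}
  B7: | IN={e:+; rest ⊤} | OUT={e:+; rest ⊤}

Merge at B7: IN[B7] = OUT[B6] = {a: ⊤, b: ⊤, c: ⊤, d: ⊤, e: +, f: ⊤}

Answer: {a: ⊤, b: ⊤, c: ⊤, d: ⊤, e: +, f: ⊤}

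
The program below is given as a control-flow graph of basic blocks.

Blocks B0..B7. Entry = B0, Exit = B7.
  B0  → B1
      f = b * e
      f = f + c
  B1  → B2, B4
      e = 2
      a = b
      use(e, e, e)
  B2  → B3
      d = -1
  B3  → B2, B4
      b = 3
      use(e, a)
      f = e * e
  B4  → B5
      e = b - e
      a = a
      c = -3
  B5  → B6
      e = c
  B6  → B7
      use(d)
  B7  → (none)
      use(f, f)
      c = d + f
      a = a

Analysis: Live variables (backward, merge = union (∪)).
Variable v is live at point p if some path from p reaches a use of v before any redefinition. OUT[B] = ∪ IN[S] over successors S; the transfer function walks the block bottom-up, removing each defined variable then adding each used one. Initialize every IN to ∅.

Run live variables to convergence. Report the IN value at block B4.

Answer: {a, b, d, e, f}

Derivation:
Converged values:
  B0: | IN={b, c, d, e} | OUT={b, d, f}
  B1: | IN={b, d, f} | OUT={a, b, d, e, f}
  B2: | IN={a, e} | OUT={a, d, e}
  B3: | IN={a, d, e} | OUT={a, b, d, e, f}
  B4: | IN={a, b, d, e, f} | OUT={a, c, d, f}
  B5: | IN={a, c, d, f} | OUT={a, d, f}
  B6: | IN={a, d, f} | OUT={a, d, f}
  B7: | IN={a, d, f} | OUT={}

Merge at B4: OUT[B4] = IN[B5] = {a, c, d, f}
Applying B4's transfer function to that OUT value gives IN[B4] (row B4 above).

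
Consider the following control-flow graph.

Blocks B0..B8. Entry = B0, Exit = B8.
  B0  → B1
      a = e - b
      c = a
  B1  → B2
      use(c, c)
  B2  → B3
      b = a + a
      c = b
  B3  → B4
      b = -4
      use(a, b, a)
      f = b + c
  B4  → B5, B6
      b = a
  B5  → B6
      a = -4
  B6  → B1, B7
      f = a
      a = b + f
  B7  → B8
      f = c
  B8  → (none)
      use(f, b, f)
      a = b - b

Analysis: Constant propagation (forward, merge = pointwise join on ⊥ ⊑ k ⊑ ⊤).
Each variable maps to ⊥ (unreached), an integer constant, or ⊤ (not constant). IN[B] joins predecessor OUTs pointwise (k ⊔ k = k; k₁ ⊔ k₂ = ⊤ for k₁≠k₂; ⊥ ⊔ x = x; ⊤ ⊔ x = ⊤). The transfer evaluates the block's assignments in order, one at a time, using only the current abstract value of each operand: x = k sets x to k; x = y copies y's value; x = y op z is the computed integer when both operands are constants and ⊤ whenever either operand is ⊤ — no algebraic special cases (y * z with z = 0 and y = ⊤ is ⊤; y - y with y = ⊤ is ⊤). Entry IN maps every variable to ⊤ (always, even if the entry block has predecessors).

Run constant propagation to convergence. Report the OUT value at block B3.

Answer: {a: ⊤, b: -4, c: ⊤, d: ⊤, e: ⊤, f: ⊤}

Working:
Per-block solution:
  B0:   IN=(all ⊤)   OUT=(all ⊤)
  B1:   IN=(all ⊤)   OUT=(all ⊤)
  B2:   IN=(all ⊤)   OUT=(all ⊤)
  B3:   IN=(all ⊤)   OUT={b:-4; rest ⊤}
  B4:   IN={b:-4; rest ⊤}   OUT=(all ⊤)
  B5:   IN=(all ⊤)   OUT={a:-4; rest ⊤}
  B6:   IN=(all ⊤)   OUT=(all ⊤)
  B7:   IN=(all ⊤)   OUT=(all ⊤)
  B8:   IN=(all ⊤)   OUT=(all ⊤)

Merge at B3: IN[B3] = OUT[B2] = {a: ⊤, b: ⊤, c: ⊤, d: ⊤, e: ⊤, f: ⊤}
Applying B3's transfer function to that IN value gives OUT[B3] (row B3 above).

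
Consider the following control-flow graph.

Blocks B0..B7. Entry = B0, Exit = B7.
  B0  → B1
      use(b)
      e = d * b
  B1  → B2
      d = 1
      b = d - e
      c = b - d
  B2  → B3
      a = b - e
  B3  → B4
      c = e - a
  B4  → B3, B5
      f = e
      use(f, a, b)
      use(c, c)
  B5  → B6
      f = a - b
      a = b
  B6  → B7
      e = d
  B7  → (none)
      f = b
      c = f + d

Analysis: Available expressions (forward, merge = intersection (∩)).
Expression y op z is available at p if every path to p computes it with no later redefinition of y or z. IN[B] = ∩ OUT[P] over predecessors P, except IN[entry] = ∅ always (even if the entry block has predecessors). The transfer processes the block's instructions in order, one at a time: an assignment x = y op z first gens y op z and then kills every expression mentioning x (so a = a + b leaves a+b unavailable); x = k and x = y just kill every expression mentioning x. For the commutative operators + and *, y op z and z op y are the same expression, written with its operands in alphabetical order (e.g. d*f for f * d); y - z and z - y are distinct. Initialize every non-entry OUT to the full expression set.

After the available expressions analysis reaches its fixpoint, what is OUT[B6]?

Answer: {b-d}

Trace:
Converged values:
  B0: | IN={} | OUT={b*d}
  B1: | IN={b*d} | OUT={b-d, d-e}
  B2: | IN={b-d, d-e} | OUT={b-d, b-e, d-e}
  B3: | IN={b-d, b-e, d-e} | OUT={b-d, b-e, d-e, e-a}
  B4: | IN={b-d, b-e, d-e, e-a} | OUT={b-d, b-e, d-e, e-a}
  B5: | IN={b-d, b-e, d-e, e-a} | OUT={b-d, b-e, d-e}
  B6: | IN={b-d, b-e, d-e} | OUT={b-d}
  B7: | IN={b-d} | OUT={b-d, d+f}

Merge at B6: IN[B6] = OUT[B5] = {b-d, b-e, d-e}
Applying B6's transfer function to that IN value gives OUT[B6] (row B6 above).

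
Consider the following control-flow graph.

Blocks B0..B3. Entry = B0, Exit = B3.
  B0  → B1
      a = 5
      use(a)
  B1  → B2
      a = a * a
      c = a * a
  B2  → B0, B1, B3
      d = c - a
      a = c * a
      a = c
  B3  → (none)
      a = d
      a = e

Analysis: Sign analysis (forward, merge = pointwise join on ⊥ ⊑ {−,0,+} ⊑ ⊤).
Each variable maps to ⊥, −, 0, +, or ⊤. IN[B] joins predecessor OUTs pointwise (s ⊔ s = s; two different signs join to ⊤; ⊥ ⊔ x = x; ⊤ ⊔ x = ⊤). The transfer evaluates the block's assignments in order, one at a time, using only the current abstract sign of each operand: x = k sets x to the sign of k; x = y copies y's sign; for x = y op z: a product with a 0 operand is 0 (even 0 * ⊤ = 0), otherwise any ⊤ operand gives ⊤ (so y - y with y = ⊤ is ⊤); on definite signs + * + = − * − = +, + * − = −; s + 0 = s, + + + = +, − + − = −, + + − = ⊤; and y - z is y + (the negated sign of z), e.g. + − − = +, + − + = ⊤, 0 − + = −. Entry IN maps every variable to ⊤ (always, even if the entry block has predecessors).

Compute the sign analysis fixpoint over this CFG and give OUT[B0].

Fixpoint table:
  B0:  IN=(all ⊤)  OUT={a:+; rest ⊤}
  B1:  IN={a:+; rest ⊤}  OUT={a:+, c:+; rest ⊤}
  B2:  IN={a:+, c:+; rest ⊤}  OUT={a:+, c:+; rest ⊤}
  B3:  IN={a:+, c:+; rest ⊤}  OUT={c:+; rest ⊤}

Merge at B0 (entry node, so the boundary value (all ⊤) is joined with the incoming edge(s)): IN[B0] = (all ⊤) ⊔ OUT[B2] = {a: ⊤, b: ⊤, c: ⊤, d: ⊤, e: ⊤, f: ⊤}
Applying B0's transfer function to that IN value gives OUT[B0] (row B0 above).

Answer: {a: +, b: ⊤, c: ⊤, d: ⊤, e: ⊤, f: ⊤}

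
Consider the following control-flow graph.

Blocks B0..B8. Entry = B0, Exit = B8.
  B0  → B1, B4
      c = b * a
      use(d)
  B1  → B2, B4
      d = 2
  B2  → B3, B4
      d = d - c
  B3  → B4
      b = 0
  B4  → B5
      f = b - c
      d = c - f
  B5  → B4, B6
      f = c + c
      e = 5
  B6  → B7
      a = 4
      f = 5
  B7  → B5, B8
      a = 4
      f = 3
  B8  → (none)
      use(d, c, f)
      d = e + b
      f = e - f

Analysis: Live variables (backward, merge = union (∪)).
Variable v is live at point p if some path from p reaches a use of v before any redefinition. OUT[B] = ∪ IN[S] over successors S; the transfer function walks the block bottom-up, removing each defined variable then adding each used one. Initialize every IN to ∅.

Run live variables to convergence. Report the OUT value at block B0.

Per-block solution:
  B0: | IN={a, b, d} | OUT={b, c}
  B1: | IN={b, c} | OUT={b, c, d}
  B2: | IN={b, c, d} | OUT={b, c}
  B3: | IN={c} | OUT={b, c}
  B4: | IN={b, c} | OUT={b, c, d}
  B5: | IN={b, c, d} | OUT={b, c, d, e}
  B6: | IN={b, c, d, e} | OUT={b, c, d, e}
  B7: | IN={b, c, d, e} | OUT={b, c, d, e, f}
  B8: | IN={b, c, d, e, f} | OUT={}

Merge at B0: OUT[B0] = IN[B1] ⊔ IN[B4] = {b, c}

Answer: {b, c}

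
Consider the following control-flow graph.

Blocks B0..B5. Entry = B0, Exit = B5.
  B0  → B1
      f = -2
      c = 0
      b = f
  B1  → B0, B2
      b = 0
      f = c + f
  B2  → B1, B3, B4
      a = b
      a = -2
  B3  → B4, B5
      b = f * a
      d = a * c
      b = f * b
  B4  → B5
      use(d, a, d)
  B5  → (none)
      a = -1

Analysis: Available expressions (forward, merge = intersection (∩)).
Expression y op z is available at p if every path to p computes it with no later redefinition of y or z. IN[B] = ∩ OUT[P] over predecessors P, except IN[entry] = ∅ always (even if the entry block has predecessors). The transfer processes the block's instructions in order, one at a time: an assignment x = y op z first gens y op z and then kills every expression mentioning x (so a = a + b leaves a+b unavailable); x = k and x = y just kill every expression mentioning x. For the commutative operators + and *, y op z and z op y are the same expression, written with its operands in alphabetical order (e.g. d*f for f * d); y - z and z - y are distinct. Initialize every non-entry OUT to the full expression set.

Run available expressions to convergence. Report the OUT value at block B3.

Per-block solution:
  B0: | IN={} | OUT={}
  B1: | IN={} | OUT={}
  B2: | IN={} | OUT={}
  B3: | IN={} | OUT={a*c, a*f}
  B4: | IN={} | OUT={}
  B5: | IN={} | OUT={}

Merge at B3: IN[B3] = OUT[B2] = {}
Applying B3's transfer function to that IN value gives OUT[B3] (row B3 above).

Answer: {a*c, a*f}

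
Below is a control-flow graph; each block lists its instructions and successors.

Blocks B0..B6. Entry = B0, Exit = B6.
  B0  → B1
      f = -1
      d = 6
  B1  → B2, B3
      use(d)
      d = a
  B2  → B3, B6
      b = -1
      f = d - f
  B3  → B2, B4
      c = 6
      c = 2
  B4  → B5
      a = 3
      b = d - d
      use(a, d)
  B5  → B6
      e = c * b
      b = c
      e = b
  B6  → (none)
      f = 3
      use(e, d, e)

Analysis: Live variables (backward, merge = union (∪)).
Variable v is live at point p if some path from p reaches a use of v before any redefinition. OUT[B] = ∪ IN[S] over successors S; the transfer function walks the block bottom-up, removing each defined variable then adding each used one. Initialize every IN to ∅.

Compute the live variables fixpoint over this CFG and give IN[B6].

Converged values:
  B0:  IN={a, e}  OUT={a, d, e, f}
  B1:  IN={a, d, e, f}  OUT={d, e, f}
  B2:  IN={d, e, f}  OUT={d, e, f}
  B3:  IN={d, e, f}  OUT={c, d, e, f}
  B4:  IN={c, d}  OUT={b, c, d}
  B5:  IN={b, c, d}  OUT={d, e}
  B6:  IN={d, e}  OUT={}

B6 is the boundary node: OUT[B6] = {}
Applying B6's transfer function to that OUT value gives IN[B6] (row B6 above).

Answer: {d, e}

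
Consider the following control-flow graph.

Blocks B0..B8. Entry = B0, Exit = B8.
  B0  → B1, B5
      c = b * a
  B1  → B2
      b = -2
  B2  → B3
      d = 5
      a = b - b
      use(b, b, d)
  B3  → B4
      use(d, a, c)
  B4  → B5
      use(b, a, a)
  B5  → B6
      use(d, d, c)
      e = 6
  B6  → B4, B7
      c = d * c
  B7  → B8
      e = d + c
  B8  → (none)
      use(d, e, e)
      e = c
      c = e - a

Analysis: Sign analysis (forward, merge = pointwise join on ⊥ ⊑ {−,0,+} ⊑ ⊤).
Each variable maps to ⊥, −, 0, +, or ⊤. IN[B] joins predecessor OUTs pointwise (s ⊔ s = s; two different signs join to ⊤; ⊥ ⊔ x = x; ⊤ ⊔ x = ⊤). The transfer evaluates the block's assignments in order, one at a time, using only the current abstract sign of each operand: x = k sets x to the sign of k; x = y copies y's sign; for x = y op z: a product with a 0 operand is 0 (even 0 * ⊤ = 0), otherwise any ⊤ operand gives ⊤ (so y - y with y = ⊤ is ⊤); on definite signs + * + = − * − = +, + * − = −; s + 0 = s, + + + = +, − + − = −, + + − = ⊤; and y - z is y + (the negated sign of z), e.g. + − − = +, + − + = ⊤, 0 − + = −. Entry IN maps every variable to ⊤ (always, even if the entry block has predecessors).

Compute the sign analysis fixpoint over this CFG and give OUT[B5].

Fixpoint table:
  B0:  IN=(all ⊤)  OUT=(all ⊤)
  B1:  IN=(all ⊤)  OUT={b:-; rest ⊤}
  B2:  IN={b:-; rest ⊤}  OUT={b:-, d:+; rest ⊤}
  B3:  IN={b:-, d:+; rest ⊤}  OUT={b:-, d:+; rest ⊤}
  B4:  IN=(all ⊤)  OUT=(all ⊤)
  B5:  IN=(all ⊤)  OUT={e:+; rest ⊤}
  B6:  IN={e:+; rest ⊤}  OUT={e:+; rest ⊤}
  B7:  IN={e:+; rest ⊤}  OUT=(all ⊤)
  B8:  IN=(all ⊤)  OUT=(all ⊤)

Merge at B5: IN[B5] = OUT[B0] ⊔ OUT[B4] = {a: ⊤, b: ⊤, c: ⊤, d: ⊤, e: ⊤, f: ⊤}
Applying B5's transfer function to that IN value gives OUT[B5] (row B5 above).

Answer: {a: ⊤, b: ⊤, c: ⊤, d: ⊤, e: +, f: ⊤}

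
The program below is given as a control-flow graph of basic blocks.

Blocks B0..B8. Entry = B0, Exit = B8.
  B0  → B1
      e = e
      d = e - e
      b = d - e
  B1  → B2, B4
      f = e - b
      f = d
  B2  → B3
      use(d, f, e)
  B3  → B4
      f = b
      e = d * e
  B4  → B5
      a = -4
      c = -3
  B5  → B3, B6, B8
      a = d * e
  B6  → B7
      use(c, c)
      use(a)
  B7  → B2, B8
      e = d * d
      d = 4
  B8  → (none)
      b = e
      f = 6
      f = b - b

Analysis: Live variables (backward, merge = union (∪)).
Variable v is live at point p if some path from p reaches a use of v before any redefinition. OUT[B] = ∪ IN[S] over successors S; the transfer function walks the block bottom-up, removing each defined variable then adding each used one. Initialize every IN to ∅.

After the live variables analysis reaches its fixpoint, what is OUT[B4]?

Per-block solution:
  B0:  IN={e}  OUT={b, d, e}
  B1:  IN={b, d, e}  OUT={b, d, e, f}
  B2:  IN={b, d, e, f}  OUT={b, d, e}
  B3:  IN={b, d, e}  OUT={b, d, e, f}
  B4:  IN={b, d, e, f}  OUT={b, c, d, e, f}
  B5:  IN={b, c, d, e, f}  OUT={a, b, c, d, e, f}
  B6:  IN={a, b, c, d, f}  OUT={b, d, f}
  B7:  IN={b, d, f}  OUT={b, d, e, f}
  B8:  IN={e}  OUT={}

Merge at B4: OUT[B4] = IN[B5] = {b, c, d, e, f}

Answer: {b, c, d, e, f}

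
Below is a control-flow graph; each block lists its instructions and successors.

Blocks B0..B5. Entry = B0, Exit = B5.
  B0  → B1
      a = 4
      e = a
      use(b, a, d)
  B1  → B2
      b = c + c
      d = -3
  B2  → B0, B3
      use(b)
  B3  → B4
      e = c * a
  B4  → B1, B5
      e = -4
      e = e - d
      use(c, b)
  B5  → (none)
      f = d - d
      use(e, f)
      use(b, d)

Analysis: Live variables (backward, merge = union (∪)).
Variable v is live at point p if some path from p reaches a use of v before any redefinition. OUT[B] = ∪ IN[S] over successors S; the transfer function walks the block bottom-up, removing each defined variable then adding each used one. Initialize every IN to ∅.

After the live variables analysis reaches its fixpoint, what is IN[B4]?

Converged values:
  B0:  IN={b, c, d}  OUT={a, c}
  B1:  IN={a, c}  OUT={a, b, c, d}
  B2:  IN={a, b, c, d}  OUT={a, b, c, d}
  B3:  IN={a, b, c, d}  OUT={a, b, c, d}
  B4:  IN={a, b, c, d}  OUT={a, b, c, d, e}
  B5:  IN={b, d, e}  OUT={}

Merge at B4: OUT[B4] = IN[B1] ⊔ IN[B5] = {a, b, c, d, e}
Applying B4's transfer function to that OUT value gives IN[B4] (row B4 above).

Answer: {a, b, c, d}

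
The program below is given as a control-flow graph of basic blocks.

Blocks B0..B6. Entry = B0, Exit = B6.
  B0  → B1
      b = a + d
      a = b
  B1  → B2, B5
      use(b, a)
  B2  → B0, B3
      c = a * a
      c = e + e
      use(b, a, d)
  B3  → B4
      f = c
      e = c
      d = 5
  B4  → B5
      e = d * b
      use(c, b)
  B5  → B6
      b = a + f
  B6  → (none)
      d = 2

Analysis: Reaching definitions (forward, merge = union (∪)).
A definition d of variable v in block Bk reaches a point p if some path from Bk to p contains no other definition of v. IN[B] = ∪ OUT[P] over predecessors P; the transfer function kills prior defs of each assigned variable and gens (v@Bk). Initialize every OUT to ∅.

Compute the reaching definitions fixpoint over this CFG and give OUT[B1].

Converged values:
  B0:   IN={a@B0, b@B0, c@B2}   OUT={a@B0, b@B0, c@B2}
  B1:   IN={a@B0, b@B0, c@B2}   OUT={a@B0, b@B0, c@B2}
  B2:   IN={a@B0, b@B0, c@B2}   OUT={a@B0, b@B0, c@B2}
  B3:   IN={a@B0, b@B0, c@B2}   OUT={a@B0, b@B0, c@B2, d@B3, e@B3, f@B3}
  B4:   IN={a@B0, b@B0, c@B2, d@B3, e@B3, f@B3}   OUT={a@B0, b@B0, c@B2, d@B3, e@B4, f@B3}
  B5:   IN={a@B0, b@B0, c@B2, d@B3, e@B4, f@B3}   OUT={a@B0, b@B5, c@B2, d@B3, e@B4, f@B3}
  B6:   IN={a@B0, b@B5, c@B2, d@B3, e@B4, f@B3}   OUT={a@B0, b@B5, c@B2, d@B6, e@B4, f@B3}

Merge at B1: IN[B1] = OUT[B0] = {a@B0, b@B0, c@B2}
Applying B1's transfer function to that IN value gives OUT[B1] (row B1 above).

Answer: {a@B0, b@B0, c@B2}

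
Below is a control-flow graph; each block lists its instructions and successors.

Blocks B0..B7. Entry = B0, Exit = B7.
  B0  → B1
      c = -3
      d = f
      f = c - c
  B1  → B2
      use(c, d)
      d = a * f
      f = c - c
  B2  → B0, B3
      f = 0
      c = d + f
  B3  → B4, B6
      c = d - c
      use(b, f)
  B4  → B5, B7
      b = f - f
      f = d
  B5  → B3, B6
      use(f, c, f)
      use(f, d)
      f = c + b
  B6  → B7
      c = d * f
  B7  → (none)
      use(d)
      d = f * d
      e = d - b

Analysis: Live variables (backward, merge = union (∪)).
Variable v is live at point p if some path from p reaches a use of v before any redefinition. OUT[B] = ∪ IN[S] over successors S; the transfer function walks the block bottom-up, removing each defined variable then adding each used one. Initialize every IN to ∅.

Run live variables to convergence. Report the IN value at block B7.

Fixpoint table:
  B0: | IN={a, b, f} | OUT={a, b, c, d, f}
  B1: | IN={a, b, c, d, f} | OUT={a, b, d}
  B2: | IN={a, b, d} | OUT={a, b, c, d, f}
  B3: | IN={b, c, d, f} | OUT={b, c, d, f}
  B4: | IN={c, d, f} | OUT={b, c, d, f}
  B5: | IN={b, c, d, f} | OUT={b, c, d, f}
  B6: | IN={b, d, f} | OUT={b, d, f}
  B7: | IN={b, d, f} | OUT={}

B7 is the boundary node: OUT[B7] = {}
Applying B7's transfer function to that OUT value gives IN[B7] (row B7 above).

Answer: {b, d, f}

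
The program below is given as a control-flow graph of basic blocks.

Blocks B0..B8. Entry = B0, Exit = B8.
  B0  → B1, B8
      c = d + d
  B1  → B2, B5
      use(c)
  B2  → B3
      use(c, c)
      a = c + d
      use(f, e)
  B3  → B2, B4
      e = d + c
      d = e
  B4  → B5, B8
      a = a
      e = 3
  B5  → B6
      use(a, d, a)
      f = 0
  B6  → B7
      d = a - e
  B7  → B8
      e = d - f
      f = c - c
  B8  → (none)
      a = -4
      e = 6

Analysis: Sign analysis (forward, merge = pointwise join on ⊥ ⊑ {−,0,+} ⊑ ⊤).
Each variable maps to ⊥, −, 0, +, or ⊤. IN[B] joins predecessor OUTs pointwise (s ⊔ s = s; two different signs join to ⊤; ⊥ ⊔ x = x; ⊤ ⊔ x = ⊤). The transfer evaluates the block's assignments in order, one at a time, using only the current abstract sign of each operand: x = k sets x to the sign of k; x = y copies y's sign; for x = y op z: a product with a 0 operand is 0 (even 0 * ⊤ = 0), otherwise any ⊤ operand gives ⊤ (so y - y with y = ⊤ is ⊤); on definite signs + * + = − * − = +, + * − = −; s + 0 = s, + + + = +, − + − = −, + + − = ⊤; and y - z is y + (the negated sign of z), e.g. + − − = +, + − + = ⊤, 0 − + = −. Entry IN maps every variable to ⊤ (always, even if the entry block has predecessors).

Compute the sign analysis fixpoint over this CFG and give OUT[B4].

Answer: {a: ⊤, b: ⊤, c: ⊤, d: ⊤, e: +, f: ⊤}

Working:
Per-block solution:
  B0:   IN=(all ⊤)   OUT=(all ⊤)
  B1:   IN=(all ⊤)   OUT=(all ⊤)
  B2:   IN=(all ⊤)   OUT=(all ⊤)
  B3:   IN=(all ⊤)   OUT=(all ⊤)
  B4:   IN=(all ⊤)   OUT={e:+; rest ⊤}
  B5:   IN=(all ⊤)   OUT={f:0; rest ⊤}
  B6:   IN={f:0; rest ⊤}   OUT={f:0; rest ⊤}
  B7:   IN={f:0; rest ⊤}   OUT=(all ⊤)
  B8:   IN=(all ⊤)   OUT={a:-, e:+; rest ⊤}

Merge at B4: IN[B4] = OUT[B3] = {a: ⊤, b: ⊤, c: ⊤, d: ⊤, e: ⊤, f: ⊤}
Applying B4's transfer function to that IN value gives OUT[B4] (row B4 above).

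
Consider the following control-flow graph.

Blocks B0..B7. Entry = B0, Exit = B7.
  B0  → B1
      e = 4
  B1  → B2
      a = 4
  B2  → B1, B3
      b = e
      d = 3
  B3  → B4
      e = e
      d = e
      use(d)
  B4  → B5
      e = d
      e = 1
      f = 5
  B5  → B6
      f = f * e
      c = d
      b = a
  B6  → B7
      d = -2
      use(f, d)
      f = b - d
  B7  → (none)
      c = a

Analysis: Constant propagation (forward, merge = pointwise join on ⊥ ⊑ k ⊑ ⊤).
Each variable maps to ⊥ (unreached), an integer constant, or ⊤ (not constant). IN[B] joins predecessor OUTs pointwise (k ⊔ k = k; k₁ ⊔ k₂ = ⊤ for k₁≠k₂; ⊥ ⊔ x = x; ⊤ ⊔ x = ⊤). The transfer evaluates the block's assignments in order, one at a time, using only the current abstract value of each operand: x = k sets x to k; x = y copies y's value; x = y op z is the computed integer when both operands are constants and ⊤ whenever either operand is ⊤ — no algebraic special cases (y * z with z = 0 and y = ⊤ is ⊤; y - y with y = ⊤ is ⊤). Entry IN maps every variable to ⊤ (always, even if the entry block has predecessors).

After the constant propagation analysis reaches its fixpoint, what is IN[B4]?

Answer: {a: 4, b: 4, c: ⊤, d: 4, e: 4, f: ⊤}

Working:
Converged values:
  B0:  IN=(all ⊤)  OUT={e:4; rest ⊤}
  B1:  IN={e:4; rest ⊤}  OUT={a:4, e:4; rest ⊤}
  B2:  IN={a:4, e:4; rest ⊤}  OUT={a:4, b:4, d:3, e:4; rest ⊤}
  B3:  IN={a:4, b:4, d:3, e:4; rest ⊤}  OUT={a:4, b:4, d:4, e:4; rest ⊤}
  B4:  IN={a:4, b:4, d:4, e:4; rest ⊤}  OUT={a:4, b:4, d:4, e:1, f:5; rest ⊤}
  B5:  IN={a:4, b:4, d:4, e:1, f:5; rest ⊤}  OUT={a:4, b:4, c:4, d:4, e:1, f:5; rest ⊤}
  B6:  IN={a:4, b:4, c:4, d:4, e:1, f:5; rest ⊤}  OUT={a:4, b:4, c:4, d:-2, e:1, f:6; rest ⊤}
  B7:  IN={a:4, b:4, c:4, d:-2, e:1, f:6; rest ⊤}  OUT={a:4, b:4, c:4, d:-2, e:1, f:6; rest ⊤}

Merge at B4: IN[B4] = OUT[B3] = {a: 4, b: 4, c: ⊤, d: 4, e: 4, f: ⊤}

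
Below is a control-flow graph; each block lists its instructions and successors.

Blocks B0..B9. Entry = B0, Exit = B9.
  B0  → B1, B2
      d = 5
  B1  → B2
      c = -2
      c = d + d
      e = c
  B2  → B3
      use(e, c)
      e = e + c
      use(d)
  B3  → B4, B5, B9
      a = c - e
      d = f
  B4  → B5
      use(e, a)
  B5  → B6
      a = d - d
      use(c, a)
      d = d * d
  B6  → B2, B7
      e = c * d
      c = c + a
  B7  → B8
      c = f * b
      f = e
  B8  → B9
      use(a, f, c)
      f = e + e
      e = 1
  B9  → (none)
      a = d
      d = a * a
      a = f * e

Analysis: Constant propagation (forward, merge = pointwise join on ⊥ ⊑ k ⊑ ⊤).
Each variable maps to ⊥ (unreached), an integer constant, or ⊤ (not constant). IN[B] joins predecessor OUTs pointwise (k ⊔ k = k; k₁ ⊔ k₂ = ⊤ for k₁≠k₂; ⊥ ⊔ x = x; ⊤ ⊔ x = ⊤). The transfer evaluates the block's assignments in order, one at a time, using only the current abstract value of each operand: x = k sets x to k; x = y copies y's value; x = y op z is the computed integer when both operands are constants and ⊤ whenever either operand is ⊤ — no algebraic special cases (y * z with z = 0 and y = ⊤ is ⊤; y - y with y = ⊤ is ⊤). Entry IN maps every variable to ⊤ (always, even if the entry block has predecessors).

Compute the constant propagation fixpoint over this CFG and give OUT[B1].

Answer: {a: ⊤, b: ⊤, c: 10, d: 5, e: 10, f: ⊤}

Derivation:
Fixpoint table:
  B0:  IN=(all ⊤)  OUT={d:5; rest ⊤}
  B1:  IN={d:5; rest ⊤}  OUT={c:10, d:5, e:10; rest ⊤}
  B2:  IN=(all ⊤)  OUT=(all ⊤)
  B3:  IN=(all ⊤)  OUT=(all ⊤)
  B4:  IN=(all ⊤)  OUT=(all ⊤)
  B5:  IN=(all ⊤)  OUT=(all ⊤)
  B6:  IN=(all ⊤)  OUT=(all ⊤)
  B7:  IN=(all ⊤)  OUT=(all ⊤)
  B8:  IN=(all ⊤)  OUT={e:1; rest ⊤}
  B9:  IN=(all ⊤)  OUT=(all ⊤)

Merge at B1: IN[B1] = OUT[B0] = {a: ⊤, b: ⊤, c: ⊤, d: 5, e: ⊤, f: ⊤}
Applying B1's transfer function to that IN value gives OUT[B1] (row B1 above).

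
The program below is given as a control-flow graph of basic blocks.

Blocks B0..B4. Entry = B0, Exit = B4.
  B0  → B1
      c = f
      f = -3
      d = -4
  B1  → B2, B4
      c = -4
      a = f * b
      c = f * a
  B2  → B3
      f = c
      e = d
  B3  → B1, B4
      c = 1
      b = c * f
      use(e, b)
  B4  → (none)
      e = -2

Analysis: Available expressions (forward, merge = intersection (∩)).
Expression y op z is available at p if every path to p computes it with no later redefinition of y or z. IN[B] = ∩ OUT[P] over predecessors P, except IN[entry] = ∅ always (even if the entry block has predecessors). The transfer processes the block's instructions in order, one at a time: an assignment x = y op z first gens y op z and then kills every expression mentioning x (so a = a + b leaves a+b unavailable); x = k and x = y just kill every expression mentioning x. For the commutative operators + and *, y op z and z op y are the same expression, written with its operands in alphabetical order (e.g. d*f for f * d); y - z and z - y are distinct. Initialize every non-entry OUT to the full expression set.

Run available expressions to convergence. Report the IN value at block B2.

Per-block solution:
  B0:   IN={}   OUT={}
  B1:   IN={}   OUT={a*f, b*f}
  B2:   IN={a*f, b*f}   OUT={}
  B3:   IN={}   OUT={c*f}
  B4:   IN={}   OUT={}

Merge at B2: IN[B2] = OUT[B1] = {a*f, b*f}

Answer: {a*f, b*f}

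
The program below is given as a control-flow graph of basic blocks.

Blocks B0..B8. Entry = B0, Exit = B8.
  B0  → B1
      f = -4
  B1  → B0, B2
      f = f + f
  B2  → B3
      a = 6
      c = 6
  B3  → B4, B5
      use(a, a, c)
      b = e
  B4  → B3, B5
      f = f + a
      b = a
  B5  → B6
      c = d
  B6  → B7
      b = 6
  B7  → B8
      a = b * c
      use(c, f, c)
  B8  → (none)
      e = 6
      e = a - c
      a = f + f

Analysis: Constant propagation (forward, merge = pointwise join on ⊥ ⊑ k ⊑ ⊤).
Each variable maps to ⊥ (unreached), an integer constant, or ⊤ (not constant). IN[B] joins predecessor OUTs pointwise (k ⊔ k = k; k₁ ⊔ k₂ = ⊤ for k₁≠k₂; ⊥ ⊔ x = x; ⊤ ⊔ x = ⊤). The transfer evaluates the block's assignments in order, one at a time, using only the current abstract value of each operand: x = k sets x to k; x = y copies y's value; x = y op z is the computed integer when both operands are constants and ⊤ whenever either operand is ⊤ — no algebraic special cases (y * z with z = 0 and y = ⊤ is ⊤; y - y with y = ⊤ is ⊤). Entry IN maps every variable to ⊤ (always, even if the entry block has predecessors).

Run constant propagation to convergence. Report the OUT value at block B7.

Answer: {a: ⊤, b: 6, c: ⊤, d: ⊤, e: ⊤, f: ⊤}

Trace:
Per-block solution:
  B0:  IN=(all ⊤)  OUT={f:-4; rest ⊤}
  B1:  IN={f:-4; rest ⊤}  OUT={f:-8; rest ⊤}
  B2:  IN={f:-8; rest ⊤}  OUT={a:6, c:6, f:-8; rest ⊤}
  B3:  IN={a:6, c:6; rest ⊤}  OUT={a:6, c:6; rest ⊤}
  B4:  IN={a:6, c:6; rest ⊤}  OUT={a:6, b:6, c:6; rest ⊤}
  B5:  IN={a:6, c:6; rest ⊤}  OUT={a:6; rest ⊤}
  B6:  IN={a:6; rest ⊤}  OUT={a:6, b:6; rest ⊤}
  B7:  IN={a:6, b:6; rest ⊤}  OUT={b:6; rest ⊤}
  B8:  IN={b:6; rest ⊤}  OUT={b:6; rest ⊤}

Merge at B7: IN[B7] = OUT[B6] = {a: 6, b: 6, c: ⊤, d: ⊤, e: ⊤, f: ⊤}
Applying B7's transfer function to that IN value gives OUT[B7] (row B7 above).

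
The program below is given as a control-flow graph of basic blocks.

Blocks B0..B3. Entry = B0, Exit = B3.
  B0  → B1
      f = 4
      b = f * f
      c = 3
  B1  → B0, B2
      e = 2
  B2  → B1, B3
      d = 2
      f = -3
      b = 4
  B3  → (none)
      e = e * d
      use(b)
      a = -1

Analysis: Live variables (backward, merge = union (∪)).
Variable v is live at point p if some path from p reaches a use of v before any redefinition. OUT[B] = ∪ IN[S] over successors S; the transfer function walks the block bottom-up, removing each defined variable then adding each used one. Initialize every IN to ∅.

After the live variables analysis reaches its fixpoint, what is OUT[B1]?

Converged values:
  B0:   IN={}   OUT={}
  B1:   IN={}   OUT={e}
  B2:   IN={e}   OUT={b, d, e}
  B3:   IN={b, d, e}   OUT={}

Merge at B1: OUT[B1] = IN[B0] ⊔ IN[B2] = {e}

Answer: {e}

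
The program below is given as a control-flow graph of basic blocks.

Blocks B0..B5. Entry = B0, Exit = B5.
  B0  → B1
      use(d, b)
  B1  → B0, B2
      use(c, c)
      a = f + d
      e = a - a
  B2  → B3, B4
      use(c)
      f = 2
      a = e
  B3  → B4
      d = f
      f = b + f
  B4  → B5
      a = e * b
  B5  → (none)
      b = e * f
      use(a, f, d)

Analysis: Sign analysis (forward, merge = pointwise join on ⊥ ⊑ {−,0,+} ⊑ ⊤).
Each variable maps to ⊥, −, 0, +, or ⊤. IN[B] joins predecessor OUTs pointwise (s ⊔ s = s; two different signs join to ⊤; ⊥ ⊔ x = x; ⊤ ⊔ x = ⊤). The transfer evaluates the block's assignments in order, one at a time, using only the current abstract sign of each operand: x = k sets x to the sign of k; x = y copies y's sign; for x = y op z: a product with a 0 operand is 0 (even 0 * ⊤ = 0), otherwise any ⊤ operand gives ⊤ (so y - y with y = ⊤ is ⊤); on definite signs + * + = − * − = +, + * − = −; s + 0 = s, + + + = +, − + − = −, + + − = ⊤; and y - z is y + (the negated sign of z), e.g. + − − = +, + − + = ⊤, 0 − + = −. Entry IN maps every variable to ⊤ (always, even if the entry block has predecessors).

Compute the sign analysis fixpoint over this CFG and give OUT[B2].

Answer: {a: ⊤, b: ⊤, c: ⊤, d: ⊤, e: ⊤, f: +}

Trace:
Per-block solution:
  B0:   IN=(all ⊤)   OUT=(all ⊤)
  B1:   IN=(all ⊤)   OUT=(all ⊤)
  B2:   IN=(all ⊤)   OUT={f:+; rest ⊤}
  B3:   IN={f:+; rest ⊤}   OUT={d:+; rest ⊤}
  B4:   IN=(all ⊤)   OUT=(all ⊤)
  B5:   IN=(all ⊤)   OUT=(all ⊤)

Merge at B2: IN[B2] = OUT[B1] = {a: ⊤, b: ⊤, c: ⊤, d: ⊤, e: ⊤, f: ⊤}
Applying B2's transfer function to that IN value gives OUT[B2] (row B2 above).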